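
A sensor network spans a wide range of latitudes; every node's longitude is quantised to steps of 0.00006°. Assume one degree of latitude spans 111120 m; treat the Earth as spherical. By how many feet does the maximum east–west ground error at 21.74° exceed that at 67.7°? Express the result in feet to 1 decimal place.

6.0 feet

With a 0.00006° grid the true value lies within half a step, ±0.00006°/2 = ±3e-05°, of the stored one.
At 21.74°: 3e-05° × 111120 × cos 21.74° = 3e-05 × 111120 × 0.9289 ≈ 3.0965 m.
Error at 67.7° = 3e-05° × 111120 × cos 67.7° ≈ 3.3336 × 0.3795 = 1.265 m.
Difference: 3.0965 − 1.265 = 1.8315 m.
Converting: 1.83154 m × 3.2808 ft/m ≈ 6.009 ft.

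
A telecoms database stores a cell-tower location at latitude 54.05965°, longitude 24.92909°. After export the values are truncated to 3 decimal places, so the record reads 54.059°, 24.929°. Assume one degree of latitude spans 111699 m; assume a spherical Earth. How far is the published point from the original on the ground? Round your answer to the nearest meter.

The latitude changed by +0.00065° and the longitude by +0.00009°.
N–S: 0.00065° × 111699 m/° = 72.6044 m.
East–west at this latitude: 0.00009° × 111699 × cos 54.059° ≈ 0.00009 × 65561.9 = 5.90057 m.
Hypotenuse of the two orthogonal shifts: √(72.6044² + 5.90057²) = 72.8437 m.

73 meters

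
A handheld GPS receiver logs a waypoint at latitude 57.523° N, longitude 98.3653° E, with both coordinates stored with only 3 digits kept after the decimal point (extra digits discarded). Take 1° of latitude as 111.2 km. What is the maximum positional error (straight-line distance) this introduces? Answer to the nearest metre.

Truncating at 3 decimal places can drop up to a full unit in the last place, so each coordinate may be off by as much as 0.001°.
North–south component: 0.001° × 111200 = 111.2 m.
East–west component at 57.523°: 0.001° × 111200 × cos 57.523° ≈ 0.001 × 59710.1 ≈ 59.7101 m.
Worst case both components are at the extreme and orthogonal: √(111.2² + 59.7101²) ≈ 126.217 m.

126 metres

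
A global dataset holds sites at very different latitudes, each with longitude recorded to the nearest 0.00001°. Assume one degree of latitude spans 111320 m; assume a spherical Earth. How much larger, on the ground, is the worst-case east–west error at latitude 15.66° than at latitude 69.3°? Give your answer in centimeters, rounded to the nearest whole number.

34 centimeters

Rounding to 5 decimal places leaves the longitude within ±5e-06° of the true value.
At 15.66°: 5e-06° × 111320 × cos 15.66° = 5e-06 × 111320 × 0.9629 ≈ 0.53594 m.
Error at 69.3° = 5e-06° × 111320 × cos 69.3° ≈ 0.5566 × 0.3535 = 0.19674 m.
So the lower-latitude error exceeds the higher by 0.53594 − 0.19674 = 0.3392 m.
That is 0.339195 m = 33.92 cm.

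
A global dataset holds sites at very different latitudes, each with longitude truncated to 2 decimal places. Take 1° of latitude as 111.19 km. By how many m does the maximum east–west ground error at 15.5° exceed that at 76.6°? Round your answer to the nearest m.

Truncating at 2 decimal places can drop up to a full unit in the last place, so the longitude may be off by as much as 0.01°.
Error at 15.5° = 0.01° × 111190 × cos 15.5° ≈ 1111.9 × 0.9636 = 1071.5 m.
At 76.6°: 0.01° × 111190 × cos 76.6° = 0.01 × 111190 × 0.2317 ≈ 257.68 m.
So the lower-latitude error exceeds the higher by 1071.5 − 257.68 = 813.78 m.

814 m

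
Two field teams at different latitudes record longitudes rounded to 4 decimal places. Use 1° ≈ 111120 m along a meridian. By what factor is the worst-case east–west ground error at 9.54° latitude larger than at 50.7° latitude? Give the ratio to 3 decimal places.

1.557

Rounding to 4 decimal places leaves the longitude within ±5e-05° of the true value.
At 9.54°: 5e-05° × 111120 × cos 9.54° = 5e-05 × 111120 × 0.9862 ≈ 5.4792 m.
At 50.7°: 5e-05° × 111120 × cos 50.7° = 5e-05 × 111120 × 0.6334 ≈ 3.5191 m.
The ratio reduces to cos 9.54° / cos 50.7° = 0.9862/0.6334 ≈ 1.5570.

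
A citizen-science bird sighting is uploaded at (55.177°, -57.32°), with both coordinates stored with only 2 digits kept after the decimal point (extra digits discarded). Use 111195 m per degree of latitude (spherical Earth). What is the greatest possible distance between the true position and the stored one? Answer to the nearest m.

1280 m

Truncating at 2 decimal places can drop up to a full unit in the last place, so each coordinate may be off by as much as 0.01°.
North–south component: 0.01° × 111195 = 1111.95 m.
East–west component at 55.177°: 0.01° × 111195 × cos 55.177° ≈ 0.01 × 63497.1 ≈ 634.971 m.
Worst case both components are at the extreme and orthogonal: √(1111.95² + 634.971²) ≈ 1280.48 m.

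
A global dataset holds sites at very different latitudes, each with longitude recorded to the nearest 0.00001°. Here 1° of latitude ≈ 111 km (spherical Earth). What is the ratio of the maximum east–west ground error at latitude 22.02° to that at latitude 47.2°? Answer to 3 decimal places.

1.364

Rounding to 5 decimal places leaves the longitude within ±5e-06° of the true value.
Error at 22.02° = 5e-06° × 111000 × cos 22.02° ≈ 0.555 × 0.9271 = 0.51451 m.
Error at 47.2° = 5e-06° × 111000 × cos 47.2° ≈ 0.555 × 0.6794 = 0.37709 m.
Ratio: 0.51451 / 0.37709 = cos 22.02° / cos 47.2° ≈ 1.3644.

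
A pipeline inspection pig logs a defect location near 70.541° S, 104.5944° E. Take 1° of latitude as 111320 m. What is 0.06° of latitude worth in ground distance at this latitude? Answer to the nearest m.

6679 m

0.06° × 111320 m/° = 6679.2 m.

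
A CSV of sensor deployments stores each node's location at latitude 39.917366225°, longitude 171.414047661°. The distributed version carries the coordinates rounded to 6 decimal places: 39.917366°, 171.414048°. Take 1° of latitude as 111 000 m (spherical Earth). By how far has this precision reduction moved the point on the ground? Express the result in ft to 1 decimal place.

0.1 ft

Δlat = 39.917366225 − 39.917366 = +0.000000225°; Δlon = 171.414047661 − 171.414048 = -0.000000339°.
North–south shift: 0.000000225 × 111000 = 0.024975 m.
E–W at 39.9174°: -0.000000339° × 111000 × cos 39.9174° = -0.000000339 × 111000 × 0.7670 ≈ -0.0288603 m.
Combined displacement = (0.024975² + 0.0288603²)^½ ≈ 0.0381663 m.
Converting: 0.0381663 m × 3.2808 ft/m ≈ 0.12522 ft.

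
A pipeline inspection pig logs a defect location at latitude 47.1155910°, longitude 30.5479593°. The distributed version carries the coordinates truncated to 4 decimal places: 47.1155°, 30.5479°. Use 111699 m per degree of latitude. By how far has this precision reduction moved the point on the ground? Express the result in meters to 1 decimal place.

11.1 meters

The latitude changed by +0.0000910° and the longitude by +0.0000593°.
N–S: 0.0000910° × 111699 m/° = 10.1646 m.
E–W at 47.1155°: 0.0000593° × 111699 × cos 47.1155° = 0.0000593 × 111699 × 0.6805 ≈ 4.50761 m.
Hypotenuse of the two orthogonal shifts: √(10.1646² + 4.50761²) = 11.1193 m.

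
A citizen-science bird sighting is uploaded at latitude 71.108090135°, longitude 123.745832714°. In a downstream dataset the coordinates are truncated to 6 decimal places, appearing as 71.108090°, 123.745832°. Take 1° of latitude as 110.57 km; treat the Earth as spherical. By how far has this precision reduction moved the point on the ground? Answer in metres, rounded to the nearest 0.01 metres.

The latitude changed by +0.000000135° and the longitude by +0.000000714°.
N–S: 0.000000135° × 110570 m/° = 0.0149269 m.
East–west at this latitude: 0.000000714° × 110570 × cos 71.1081° ≈ 0.000000714 × 35800.8 = 0.0255618 m.
Distance: √(0.0149269² + 0.0255618²) ≈ 0.029601 m.

0.03 metres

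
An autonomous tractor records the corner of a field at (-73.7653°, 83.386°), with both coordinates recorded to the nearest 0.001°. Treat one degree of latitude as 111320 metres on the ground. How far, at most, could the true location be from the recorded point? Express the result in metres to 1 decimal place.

57.8 metres

Rounding to 3 decimal places leaves each coordinate within ±0.0005° of the true value.
North–south component: 0.0005° × 111320 = 55.66 m.
East–west component at 73.7653°: 0.0005° × 111320 × cos 73.7653° ≈ 0.0005 × 31122 ≈ 15.561 m.
Worst case both components are at the extreme and orthogonal: √(55.66² + 15.561²) ≈ 57.7943 m.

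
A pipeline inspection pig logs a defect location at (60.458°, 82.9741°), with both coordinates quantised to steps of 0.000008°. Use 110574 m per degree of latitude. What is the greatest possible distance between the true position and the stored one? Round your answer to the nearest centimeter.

With a 0.000008° grid the true value lies within half a step, ±0.000008°/2 = ±4e-06°, of the stored one.
N–S: 4e-06° × 110574 m/° = 0.442296 m.
E–W at 60.458°: 4e-06° × 110574 × cos 60.458° = 4e-06 × 110574 × 0.4931 ≈ 0.218079 m.
The two errors are perpendicular, so the maximum displacement is √(0.442296² + 0.218079²) ≈ 0.493137 m.
That is 0.493137 m = 49.314 cm.

49 centimeters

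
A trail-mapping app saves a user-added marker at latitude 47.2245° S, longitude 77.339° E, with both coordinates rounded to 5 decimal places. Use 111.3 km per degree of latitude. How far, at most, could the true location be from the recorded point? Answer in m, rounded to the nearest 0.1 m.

0.7 m

Rounding to 5 decimal places leaves each coordinate within ±5e-06° of the true value.
North–south component: 5e-06° × 111300 = 0.5565 m.
Longitude error → 5e-06 × 111300 × cos 47.2245° = 5e-06 × 111300 × 0.6791 ≈ 0.377934 m.
Worst case both components are at the extreme and orthogonal: √(0.5565² + 0.377934²) ≈ 0.672701 m.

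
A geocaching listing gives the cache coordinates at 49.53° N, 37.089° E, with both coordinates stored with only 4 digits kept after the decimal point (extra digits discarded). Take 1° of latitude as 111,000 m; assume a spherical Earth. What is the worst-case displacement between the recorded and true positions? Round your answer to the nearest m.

Truncating at 4 decimal places can drop up to a full unit in the last place, so each coordinate may be off by as much as 0.0001°.
N–S: 0.0001° × 111000 m/° = 11.1 m.
Longitude error → 0.0001 × 111000 × cos 49.53° = 0.0001 × 111000 × 0.6490 ≈ 7.20445 m.
Worst case both components are at the extreme and orthogonal: √(11.1² + 7.20445²) ≈ 13.2331 m.

13 m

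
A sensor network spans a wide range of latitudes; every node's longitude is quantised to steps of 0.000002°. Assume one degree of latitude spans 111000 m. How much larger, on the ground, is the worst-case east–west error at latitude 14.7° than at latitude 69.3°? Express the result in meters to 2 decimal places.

0.07 meters

With a 0.000002° grid the true value lies within half a step, ±0.000002°/2 = ±1e-06°, of the stored one.
Error at 14.7° = 1e-06° × 111000 × cos 14.7° ≈ 0.111 × 0.9673 = 0.10737 m.
At 69.3°: 1e-06° × 111000 × cos 69.3° = 1e-06 × 111000 × 0.3535 ≈ 0.039236 m.
Difference: 0.10737 − 0.039236 = 0.068131 m.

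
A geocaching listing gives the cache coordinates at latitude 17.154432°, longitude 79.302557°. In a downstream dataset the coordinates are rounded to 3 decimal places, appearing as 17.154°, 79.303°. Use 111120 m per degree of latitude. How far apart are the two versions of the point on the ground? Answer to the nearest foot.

Δlat = 17.154432 − 17.154 = +0.000432°; Δlon = 79.302557 − 79.303 = -0.000443°.
North–south shift: 0.000432 × 111120 = 48.0038 m.
E–W at 17.154°: -0.000443° × 111120 × cos 17.154° = -0.000443 × 111120 × 0.9555 ≈ -47.0364 m.
Hypotenuse of the two orthogonal shifts: √(48.0038² + 47.0364²) = 67.207 m.
Converting: 67.207 m × 3.2808 ft/m ≈ 220.5 ft.

220 feet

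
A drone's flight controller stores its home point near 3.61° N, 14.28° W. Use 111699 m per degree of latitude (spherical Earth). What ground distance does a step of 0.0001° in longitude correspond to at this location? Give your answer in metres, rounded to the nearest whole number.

0.0001° of longitude at 3.61° is 0.0001 × 111699 × cos 3.61° ≈ 0.0001 × 111477 = 11.1477 m.

11 metres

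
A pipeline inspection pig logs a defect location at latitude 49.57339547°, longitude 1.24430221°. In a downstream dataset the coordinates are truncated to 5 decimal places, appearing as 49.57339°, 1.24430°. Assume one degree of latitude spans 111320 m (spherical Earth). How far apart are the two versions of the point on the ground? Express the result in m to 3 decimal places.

The latitude changed by +0.00000547° and the longitude by +0.00000221°.
North–south shift: 0.00000547 × 111320 = 0.60892 m.
E–W at 49.5734°: 0.00000221° × 111320 × cos 49.5734° = 0.00000221 × 111320 × 0.6485 ≈ 0.159536 m.
Distance: √(0.60892² + 0.159536²) ≈ 0.629473 m.

0.629 m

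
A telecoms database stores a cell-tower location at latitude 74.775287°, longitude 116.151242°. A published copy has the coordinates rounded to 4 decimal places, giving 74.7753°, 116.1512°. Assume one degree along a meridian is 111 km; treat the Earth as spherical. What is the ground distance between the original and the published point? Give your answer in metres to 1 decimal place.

1.9 metres

Δlat = 74.775287 − 74.7753 = -0.000013°; Δlon = 116.151242 − 116.1512 = +0.000042°.
North–south shift: -0.000013 × 111000 = -1.443 m.
East–west at this latitude: 0.000042° × 111000 × cos 74.7753° ≈ 0.000042 × 29149.2 = 1.22427 m.
Combined displacement = (1.443² + 1.22427²)^½ ≈ 1.89237 m.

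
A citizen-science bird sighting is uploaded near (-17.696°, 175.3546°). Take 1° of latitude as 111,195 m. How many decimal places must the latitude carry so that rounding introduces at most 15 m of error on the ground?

4

One degree of latitude covers 111195 m.
With N decimal places the half-ulp bound is 0.5·10⁻ᴺ°, or 0.5·10⁻ᴺ × 111195 m on the ground.
Setting 55597.5 × 10⁻ᴺ ≤ 15 gives 10ᴺ ≥ 3706, i.e. N ≥ 3.57.
So 4 decimal places suffice (5.56 m); 3 would allow up to 55.6 m.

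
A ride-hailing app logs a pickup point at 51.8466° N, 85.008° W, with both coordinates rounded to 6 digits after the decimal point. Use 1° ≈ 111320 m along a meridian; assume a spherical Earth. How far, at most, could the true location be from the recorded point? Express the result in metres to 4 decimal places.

Rounding to 6 decimal places leaves each coordinate within ±5e-07° of the true value.
North–south component: 5e-07° × 111320 = 0.05566 m.
East–west component at 51.8466°: 5e-07° × 111320 × cos 51.8466° ≈ 5e-07 × 68770 ≈ 0.034385 m.
Worst case both components are at the extreme and orthogonal: √(0.05566² + 0.034385²) ≈ 0.0654245 m.

0.0654 metres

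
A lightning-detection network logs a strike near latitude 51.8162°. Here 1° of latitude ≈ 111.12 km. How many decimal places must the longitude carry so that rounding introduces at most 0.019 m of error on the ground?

7 decimal places

At 51.8162° one degree of longitude covers 111120 × cos 51.8162° ≈ 111120 × 0.6182 ≈ 68692.8 m.
Rounding to N decimal places gives at most 0.5 × 10⁻ᴺ degrees of error, i.e. 0.5 × 10⁻ᴺ × 68692.8 m.
Setting 34346.4 × 10⁻ᴺ ≤ 0.019 gives 10ᴺ ≥ 1.808e+06, i.e. N ≥ 6.26.
N = 6 would give 0.0343 m (too coarse); N = 7 gives 0.00343 m ≤ 0.019 m.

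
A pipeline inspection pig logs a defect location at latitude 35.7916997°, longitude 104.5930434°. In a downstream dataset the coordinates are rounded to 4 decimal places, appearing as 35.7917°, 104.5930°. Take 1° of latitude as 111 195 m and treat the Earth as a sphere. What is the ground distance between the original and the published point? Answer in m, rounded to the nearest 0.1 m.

The latitude changed by -0.0000003° and the longitude by +0.0000434°.
North–south shift: -0.0000003 × 111195 = -0.0333585 m.
E–W at 35.7917°: 0.0000434° × 111195 × cos 35.7917° = 0.0000434 × 111195 × 0.8111 ≈ 3.91449 m.
Distance: √(0.0333585² + 3.91449²) ≈ 3.91463 m.

3.9 m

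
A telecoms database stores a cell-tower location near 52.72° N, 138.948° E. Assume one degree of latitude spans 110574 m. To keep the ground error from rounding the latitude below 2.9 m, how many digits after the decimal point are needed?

One degree of latitude covers 110574 m.
N decimal places → at most half a unit in the last place, 0.5 × 10⁻ᴺ° = 110574/2 × 10⁻ᴺ m.
Setting 55287 × 10⁻ᴺ ≤ 2.9 gives 10ᴺ ≥ 1.906e+04, i.e. N ≥ 4.28.
At 4 places the error can reach 5.53 m, but 5 places keeps it to 0.553 m.

5 decimal places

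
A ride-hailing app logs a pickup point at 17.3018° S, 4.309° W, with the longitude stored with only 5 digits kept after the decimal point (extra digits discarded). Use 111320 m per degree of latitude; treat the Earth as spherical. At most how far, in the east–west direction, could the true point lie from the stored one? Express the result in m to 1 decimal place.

Truncating at 5 decimal places can drop up to a full unit in the last place, so the longitude may be off by as much as 1e-05°.
One degree of longitude at 17.3018° is 111320 × cos 17.3018° ≈ 111320 × 0.9548 = 106283 m.
Maximum E–W displacement: 1e-05 × 106283 = 1.06283 m.

1.1 m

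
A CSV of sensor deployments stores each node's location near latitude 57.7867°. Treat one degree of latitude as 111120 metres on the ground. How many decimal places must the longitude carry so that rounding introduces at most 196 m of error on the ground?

At 57.7867° one degree of longitude covers 111120 × cos 57.7867° ≈ 111120 × 0.5331 ≈ 59235 m.
Rounding to N decimal places gives at most 0.5 × 10⁻ᴺ degrees of error, i.e. 0.5 × 10⁻ᴺ × 59235 m.
Need 0.5 × 59235 × 10⁻ᴺ ≤ 196 → 10⁻ᴺ ≤ 6.618e-03, so N ≥ 2.18.
At 2 places the error can reach 296 m, but 3 places keeps it to 29.6 m.

3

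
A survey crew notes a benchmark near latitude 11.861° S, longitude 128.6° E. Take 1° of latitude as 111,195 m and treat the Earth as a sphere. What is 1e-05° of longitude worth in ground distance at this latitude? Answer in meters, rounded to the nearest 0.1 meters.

At 11.861° a degree of longitude is 111195 × cos 11.861° ≈ 108821 m, so 1e-05° corresponds to 1.08821 m.

1.1 meters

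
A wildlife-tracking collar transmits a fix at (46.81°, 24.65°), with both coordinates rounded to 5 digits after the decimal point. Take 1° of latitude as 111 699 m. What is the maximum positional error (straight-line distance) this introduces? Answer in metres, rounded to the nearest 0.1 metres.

0.7 metres

Rounding to 5 decimal places leaves each coordinate within ±5e-06° of the true value.
N–S: 5e-06° × 111699 m/° = 0.558495 m.
East–west component at 46.81°: 5e-06° × 111699 × cos 46.81° ≈ 5e-06 × 76449 ≈ 0.382245 m.
The two errors are perpendicular, so the maximum displacement is √(0.558495² + 0.382245²) ≈ 0.676778 m.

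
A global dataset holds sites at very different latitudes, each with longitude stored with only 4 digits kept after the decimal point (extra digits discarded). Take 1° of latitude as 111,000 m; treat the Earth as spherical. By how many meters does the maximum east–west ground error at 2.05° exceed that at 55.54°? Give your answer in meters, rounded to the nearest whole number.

Truncating at 4 decimal places can drop up to a full unit in the last place, so the longitude may be off by as much as 0.0001°.
At 2.05°: 0.0001° × 111000 × cos 2.05° = 0.0001 × 111000 × 0.9994 ≈ 11.093 m.
At 55.54°: 0.0001° × 111000 × cos 55.54° = 0.0001 × 111000 × 0.5658 ≈ 6.2807 m.
Difference: 11.093 − 6.2807 = 4.8122 m.

5 meters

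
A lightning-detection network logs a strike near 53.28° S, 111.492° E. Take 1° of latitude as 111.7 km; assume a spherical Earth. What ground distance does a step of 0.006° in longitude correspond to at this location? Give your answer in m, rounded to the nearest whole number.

At 53.28° a degree of longitude is 111700 × cos 53.28° ≈ 66786 m, so 0.006° corresponds to 400.716 m.

401 m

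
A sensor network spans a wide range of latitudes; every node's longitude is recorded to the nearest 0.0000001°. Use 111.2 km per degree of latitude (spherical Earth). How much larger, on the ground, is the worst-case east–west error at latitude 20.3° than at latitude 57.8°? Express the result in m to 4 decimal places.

Rounding to 7 decimal places leaves the longitude within ±5e-08° of the true value.
At 20.3°: 5e-08° × 111200 × cos 20.3° = 5e-08 × 111200 × 0.9379 ≈ 0.0052147 m.
Error at 57.8° = 5e-08° × 111200 × cos 57.8° ≈ 0.00556 × 0.5329 = 0.0029628 m.
Difference: 0.0052147 − 0.0029628 = 0.0022519 m.

0.0023 m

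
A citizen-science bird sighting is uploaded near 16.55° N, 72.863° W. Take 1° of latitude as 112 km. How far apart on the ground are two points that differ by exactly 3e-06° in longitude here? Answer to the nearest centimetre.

32 centimetres

At 16.55° a degree of longitude is 112000 × cos 16.55° ≈ 107360 m, so 3e-06° corresponds to 0.32208 m.
That is 0.32208 m = 32.208 cm.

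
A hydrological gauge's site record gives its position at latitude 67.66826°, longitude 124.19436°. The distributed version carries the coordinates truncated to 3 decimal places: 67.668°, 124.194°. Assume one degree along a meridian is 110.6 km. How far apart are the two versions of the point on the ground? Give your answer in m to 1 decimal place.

Δlat = 67.66826 − 67.668 = +0.00026°; Δlon = 124.19436 − 124.194 = +0.00036°.
North–south shift: 0.00026 × 110600 = 28.756 m.
E–W at 67.668°: 0.00036° × 110600 × cos 67.668° = 0.00036 × 110600 × 0.3800 ≈ 15.129 m.
Hypotenuse of the two orthogonal shifts: √(28.756² + 15.129²) = 32.493 m.

32.5 m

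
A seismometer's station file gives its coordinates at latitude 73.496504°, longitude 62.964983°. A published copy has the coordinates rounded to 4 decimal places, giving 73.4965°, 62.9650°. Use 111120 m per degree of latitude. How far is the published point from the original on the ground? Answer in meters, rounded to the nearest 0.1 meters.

0.7 meters

Δlat = 73.496504 − 73.4965 = +0.000004°; Δlon = 62.964983 − 62.9650 = -0.000017°.
North–south shift: 0.000004 × 111120 = 0.44448 m.
East–west at this latitude: -0.000017° × 111120 × cos 73.4965° ≈ -0.000017 × 31566.3 = -0.536627 m.
Hypotenuse of the two orthogonal shifts: √(0.44448² + 0.536627²) = 0.696801 m.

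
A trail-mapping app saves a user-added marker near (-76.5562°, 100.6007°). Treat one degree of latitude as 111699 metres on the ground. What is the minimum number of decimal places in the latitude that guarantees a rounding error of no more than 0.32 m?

6 decimal places

One degree of latitude covers 111699 m.
With N decimal places the half-ulp bound is 0.5·10⁻ᴺ°, or 0.5·10⁻ᴺ × 111699 m on the ground.
Need 0.5 × 111699 × 10⁻ᴺ ≤ 0.32 → 10⁻ᴺ ≤ 5.730e-06, so N ≥ 5.24.
At 5 places the error can reach 0.558 m, but 6 places keeps it to 0.0558 m.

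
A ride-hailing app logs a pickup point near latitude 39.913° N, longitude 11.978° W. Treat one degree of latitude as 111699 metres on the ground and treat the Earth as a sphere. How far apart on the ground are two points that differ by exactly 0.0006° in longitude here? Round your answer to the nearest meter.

51 meters

One degree of longitude here spans 111699 × cos 39.913° = 111699 × 0.7670 ≈ 85675.3 m; 0.0006° of that is 51.4052 m.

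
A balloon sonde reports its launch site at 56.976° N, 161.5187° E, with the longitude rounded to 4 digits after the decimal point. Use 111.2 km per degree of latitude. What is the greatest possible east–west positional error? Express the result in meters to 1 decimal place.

3.0 meters

Rounding to 4 decimal places leaves the longitude within ±5e-05° of the true value.
At latitude 56.976° a degree of longitude spans 111200 m × cos 56.976° = 111200 × 0.5450 ≈ 60602.9 m.
East–west error: 5e-05° × 60602.9 m/° ≈ 3.03015 m.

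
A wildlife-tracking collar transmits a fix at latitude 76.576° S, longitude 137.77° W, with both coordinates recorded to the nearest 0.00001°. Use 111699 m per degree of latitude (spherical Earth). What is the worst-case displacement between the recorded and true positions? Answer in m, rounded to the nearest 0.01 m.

0.57 m

Rounding to 5 decimal places leaves each coordinate within ±5e-06° of the true value.
Latitude error → 5e-06 × 111699 = 0.558495 m along the meridian.
Longitude error → 5e-06 × 111699 × cos 76.576° = 5e-06 × 111699 × 0.2322 ≈ 0.129658 m.
Combining orthogonally: (0.558495² + 0.129658²)^½ ≈ 0.573348 m.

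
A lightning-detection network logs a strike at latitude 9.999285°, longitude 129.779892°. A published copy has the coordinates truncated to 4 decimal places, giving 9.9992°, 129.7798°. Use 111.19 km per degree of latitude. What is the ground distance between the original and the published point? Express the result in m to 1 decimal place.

Δlat = 9.999285 − 9.9992 = +0.000085°; Δlon = 129.779892 − 129.7798 = +0.000092°.
N–S: 0.000085° × 111190 m/° = 9.45115 m.
East–west at this latitude: 0.000092° × 111190 × cos 9.9992° ≈ 0.000092 × 109501 = 10.0741 m.
Combined displacement = (9.45115² + 10.0741²)^½ ≈ 13.8135 m.

13.8 m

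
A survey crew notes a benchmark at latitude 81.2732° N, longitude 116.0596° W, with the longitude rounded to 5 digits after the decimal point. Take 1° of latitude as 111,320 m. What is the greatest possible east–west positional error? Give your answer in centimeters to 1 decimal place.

8.4 centimeters

Rounding to 5 decimal places leaves the longitude within ±5e-06° of the true value.
Parallels shrink by cos φ, so at 81.2732° a degree of longitude is 111320 × 0.1517 ≈ 16889.8 m.
Maximum E–W displacement: 5e-06 × 16889.8 = 0.0844491 m.
That is 0.0844491 m = 8.4449 cm.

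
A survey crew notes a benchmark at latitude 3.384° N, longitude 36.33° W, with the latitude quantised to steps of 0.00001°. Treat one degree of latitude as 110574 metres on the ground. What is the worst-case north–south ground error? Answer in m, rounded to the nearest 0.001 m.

0.553 m

With a 0.00001° grid the true value lies within half a step, ±0.00001°/2 = ±5e-06°, of the stored one.
Along the meridian that is 5e-06° × 110574 m/° = 0.55287 m.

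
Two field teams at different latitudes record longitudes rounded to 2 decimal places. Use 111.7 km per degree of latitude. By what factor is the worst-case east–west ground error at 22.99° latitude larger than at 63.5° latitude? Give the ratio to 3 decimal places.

2.063

Rounding to 2 decimal places leaves the longitude within ±0.005° of the true value.
At 22.99°: 0.005° × 111700 × cos 22.99° = 0.005 × 111700 × 0.9206 ≈ 514.14 m.
Error at 63.5° = 0.005° × 111700 × cos 63.5° ≈ 558.5 × 0.4462 = 249.2 m.
The ratio reduces to cos 22.99° / cos 63.5° = 0.9206/0.4462 ≈ 2.0632.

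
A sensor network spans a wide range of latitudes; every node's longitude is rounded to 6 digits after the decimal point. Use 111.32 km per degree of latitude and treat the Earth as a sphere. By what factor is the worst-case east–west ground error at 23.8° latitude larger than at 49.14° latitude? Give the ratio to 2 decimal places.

Rounding to 6 decimal places leaves the longitude within ±5e-07° of the true value.
At 23.8°: 5e-07° × 111320 × cos 23.8° = 5e-07 × 111320 × 0.9150 ≈ 0.050927 m.
Error at 49.14° = 5e-07° × 111320 × cos 49.14° ≈ 0.05566 × 0.6542 = 0.036413 m.
Ratio: 0.050927 / 0.036413 = cos 23.8° / cos 49.14° ≈ 1.3986.

1.40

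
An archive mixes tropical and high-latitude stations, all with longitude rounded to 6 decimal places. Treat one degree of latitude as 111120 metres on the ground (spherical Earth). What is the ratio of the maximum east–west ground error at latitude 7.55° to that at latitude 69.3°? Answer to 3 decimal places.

Rounding to 6 decimal places leaves the longitude within ±5e-07° of the true value.
Error at 7.55° = 5e-07° × 111120 × cos 7.55° ≈ 0.05556 × 0.9913 = 0.055078 m.
Error at 69.3° = 5e-07° × 111120 × cos 69.3° ≈ 0.05556 × 0.3535 = 0.019639 m.
Ratio: 0.055078 / 0.019639 = cos 7.55° / cos 69.3° ≈ 2.8045.

2.805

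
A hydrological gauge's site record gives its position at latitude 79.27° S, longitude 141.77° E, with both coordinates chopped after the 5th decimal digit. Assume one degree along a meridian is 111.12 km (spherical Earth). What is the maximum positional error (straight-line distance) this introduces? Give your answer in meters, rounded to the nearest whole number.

Truncating at 5 decimal places can drop up to a full unit in the last place, so each coordinate may be off by as much as 1e-05°.
N–S: 1e-05° × 111120 m/° = 1.1112 m.
Longitude error → 1e-05 × 111120 × cos 79.27° = 1e-05 × 111120 × 0.1862 ≈ 0.206884 m.
Worst case both components are at the extreme and orthogonal: √(1.1112² + 0.206884²) ≈ 1.13029 m.

1 meters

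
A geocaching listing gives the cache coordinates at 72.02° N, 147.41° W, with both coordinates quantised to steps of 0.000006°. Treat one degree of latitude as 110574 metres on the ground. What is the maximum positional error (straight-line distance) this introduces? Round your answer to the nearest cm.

With a 0.000006° grid the true value lies within half a step, ±0.000006°/2 = ±3e-06°, of the stored one.
N–S: 3e-06° × 110574 m/° = 0.331722 m.
East–west component at 72.02°: 3e-06° × 110574 × cos 72.02° ≈ 3e-06 × 34132.5 ≈ 0.102398 m.
Combining orthogonally: (0.331722² + 0.102398²)^½ ≈ 0.347167 m.
That is 0.347167 m = 34.717 cm.

35 cm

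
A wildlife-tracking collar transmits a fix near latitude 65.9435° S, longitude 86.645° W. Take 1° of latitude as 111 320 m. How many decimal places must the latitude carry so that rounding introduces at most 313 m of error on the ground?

One degree of latitude covers 111320 m.
Rounding to N decimal places gives at most 0.5 × 10⁻ᴺ degrees of error, i.e. 0.5 × 10⁻ᴺ × 111320 m.
Setting 55660 × 10⁻ᴺ ≤ 313 gives 10ᴺ ≥ 177.8, i.e. N ≥ 2.25.
At 2 places the error can reach 557 m, but 3 places keeps it to 55.7 m.

3 decimal places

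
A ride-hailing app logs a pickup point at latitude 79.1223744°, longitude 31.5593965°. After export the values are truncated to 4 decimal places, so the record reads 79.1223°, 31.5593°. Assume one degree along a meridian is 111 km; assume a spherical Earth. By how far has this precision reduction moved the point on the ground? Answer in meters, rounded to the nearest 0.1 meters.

The latitude changed by +0.0000744° and the longitude by +0.0000965°.
N–S: 0.0000744° × 111000 m/° = 8.2584 m.
E–W at 79.1223°: 0.0000965° × 111000 × cos 79.1223° = 0.0000965 × 111000 × 0.1887 ≈ 2.0214 m.
Hypotenuse of the two orthogonal shifts: √(8.2584² + 2.0214²) = 8.50219 m.

8.5 meters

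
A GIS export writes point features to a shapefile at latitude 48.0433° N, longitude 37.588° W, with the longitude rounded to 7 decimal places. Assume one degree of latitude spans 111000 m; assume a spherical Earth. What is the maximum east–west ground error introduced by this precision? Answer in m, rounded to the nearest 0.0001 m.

Rounding to 7 decimal places leaves the longitude within ±5e-08° of the true value.
Parallels shrink by cos φ, so at 48.0433° a degree of longitude is 111000 × 0.6686 ≈ 74211.1 m.
East–west error: 5e-08° × 74211.1 m/° ≈ 0.00371056 m.

0.0037 m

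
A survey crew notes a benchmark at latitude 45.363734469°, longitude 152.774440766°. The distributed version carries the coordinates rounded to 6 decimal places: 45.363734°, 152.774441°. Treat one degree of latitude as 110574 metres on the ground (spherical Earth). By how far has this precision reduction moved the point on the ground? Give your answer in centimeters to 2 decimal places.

5.50 centimeters

Δlat = 45.363734469 − 45.363734 = +0.000000469°; Δlon = 152.774440766 − 152.774441 = -0.000000234°.
North–south shift: 0.000000469 × 110574 = 0.0518592 m.
E–W at 45.3637°: -0.000000234° × 110574 × cos 45.3637° = -0.000000234 × 110574 × 0.7026 ≈ -0.0181794 m.
Combined displacement = (0.0518592² + 0.0181794²)^½ ≈ 0.0549533 m.
That is 0.0549533 m = 5.4953 cm.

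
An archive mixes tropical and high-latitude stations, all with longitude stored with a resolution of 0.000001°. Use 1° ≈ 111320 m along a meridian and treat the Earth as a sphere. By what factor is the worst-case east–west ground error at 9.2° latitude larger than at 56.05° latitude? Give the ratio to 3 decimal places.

1.768

With a 0.000001° grid the true value lies within half a step, ±0.000001°/2 = ±5e-07°, of the stored one.
At 9.2°: 5e-07° × 111320 × cos 9.2° = 5e-07 × 111320 × 0.9871 ≈ 0.054944 m.
Error at 56.05° = 5e-07° × 111320 × cos 56.05° ≈ 0.05566 × 0.5585 = 0.031084 m.
The ratio reduces to cos 9.2° / cos 56.05° = 0.9871/0.5585 ≈ 1.7676.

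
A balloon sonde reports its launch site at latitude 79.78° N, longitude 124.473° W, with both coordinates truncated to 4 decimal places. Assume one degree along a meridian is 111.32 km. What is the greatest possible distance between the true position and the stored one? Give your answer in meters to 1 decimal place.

11.3 meters

Truncating at 4 decimal places can drop up to a full unit in the last place, so each coordinate may be off by as much as 0.0001°.
North–south component: 0.0001° × 111320 = 11.132 m.
E–W at 79.78°: 0.0001° × 111320 × cos 79.78° = 0.0001 × 111320 × 0.1774 ≈ 1.97513 m.
The two errors are perpendicular, so the maximum displacement is √(11.132² + 1.97513²) ≈ 11.3059 m.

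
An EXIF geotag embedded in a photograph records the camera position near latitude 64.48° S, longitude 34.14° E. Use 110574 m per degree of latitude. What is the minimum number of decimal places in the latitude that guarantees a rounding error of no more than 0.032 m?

One degree of latitude covers 110574 m.
With N decimal places the half-ulp bound is 0.5·10⁻ᴺ°, or 0.5·10⁻ᴺ × 110574 m on the ground.
Setting 55287 × 10⁻ᴺ ≤ 0.032 gives 10ᴺ ≥ 1.728e+06, i.e. N ≥ 6.24.
N = 6 would give 0.0553 m (too coarse); N = 7 gives 0.00553 m ≤ 0.032 m.

7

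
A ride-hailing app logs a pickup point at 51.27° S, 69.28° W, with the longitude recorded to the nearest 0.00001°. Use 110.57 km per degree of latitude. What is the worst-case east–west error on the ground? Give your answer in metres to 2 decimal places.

0.35 metres

Rounding to 5 decimal places leaves the longitude within ±5e-06° of the true value.
Parallels shrink by cos φ, so at 51.27° a degree of longitude is 110570 × 0.6257 ≈ 69178.3 m.
Maximum E–W displacement: 5e-06 × 69178.3 = 0.345891 m.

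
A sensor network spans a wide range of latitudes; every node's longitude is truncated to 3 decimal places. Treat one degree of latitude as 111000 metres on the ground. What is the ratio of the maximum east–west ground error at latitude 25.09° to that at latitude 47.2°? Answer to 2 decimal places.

Truncating at 3 decimal places can drop up to a full unit in the last place, so the longitude may be off by as much as 0.001°.
At 25.09°: 0.001° × 111000 × cos 25.09° = 0.001 × 111000 × 0.9056 ≈ 100.53 m.
Error at 47.2° = 0.001° × 111000 × cos 47.2° ≈ 111 × 0.6794 = 75.418 m.
Ratio: 100.53 / 75.418 = cos 25.09° / cos 47.2° ≈ 1.3329.

1.33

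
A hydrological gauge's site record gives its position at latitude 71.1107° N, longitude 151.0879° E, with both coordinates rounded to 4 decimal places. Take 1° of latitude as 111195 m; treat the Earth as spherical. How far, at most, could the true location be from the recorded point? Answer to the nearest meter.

6 meters

Rounding to 4 decimal places leaves each coordinate within ±5e-05° of the true value.
N–S: 5e-05° × 111195 m/° = 5.55975 m.
East–west component at 71.1107°: 5e-05° × 111195 × cos 71.1107° ≈ 5e-05 × 35998.4 ≈ 1.79992 m.
The two errors are perpendicular, so the maximum displacement is √(5.55975² + 1.79992²) ≈ 5.84384 m.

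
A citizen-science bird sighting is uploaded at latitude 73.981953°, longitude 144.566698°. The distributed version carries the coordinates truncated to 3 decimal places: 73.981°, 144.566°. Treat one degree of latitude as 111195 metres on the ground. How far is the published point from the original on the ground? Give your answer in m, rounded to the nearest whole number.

108 m

Δlat = 73.981953 − 73.981 = +0.000953°; Δlon = 144.566698 − 144.566 = +0.000698°.
North–south shift: 0.000953 × 111195 = 105.969 m.
E–W at 73.981°: 0.000698° × 111195 × cos 73.981° = 0.000698 × 111195 × 0.2760 ≈ 21.4181 m.
Distance: √(105.969² + 21.4181²) ≈ 108.112 m.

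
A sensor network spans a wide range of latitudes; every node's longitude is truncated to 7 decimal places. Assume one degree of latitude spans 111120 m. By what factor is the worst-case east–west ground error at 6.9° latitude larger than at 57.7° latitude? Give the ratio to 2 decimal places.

1.86

Truncating at 7 decimal places can drop up to a full unit in the last place, so the longitude may be off by as much as 1e-07°.
At 6.9°: 1e-07° × 111120 × cos 6.9° = 1e-07 × 111120 × 0.9928 ≈ 0.011032 m.
At 57.7°: 1e-07° × 111120 × cos 57.7° = 1e-07 × 111120 × 0.5344 ≈ 0.0059377 m.
The ratio reduces to cos 6.9° / cos 57.7° = 0.9928/0.5344 ≈ 1.8579.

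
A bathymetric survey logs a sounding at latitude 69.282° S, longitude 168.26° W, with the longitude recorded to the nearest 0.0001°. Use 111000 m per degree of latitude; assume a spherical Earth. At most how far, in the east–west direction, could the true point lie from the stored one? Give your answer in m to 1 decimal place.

Rounding to 4 decimal places leaves the longitude within ±5e-05° of the true value.
At latitude 69.282° a degree of longitude spans 111000 m × cos 69.282° = 111000 × 0.3538 ≈ 39268.3 m.
East–west error: 5e-05° × 39268.3 m/° ≈ 1.96342 m.

2.0 m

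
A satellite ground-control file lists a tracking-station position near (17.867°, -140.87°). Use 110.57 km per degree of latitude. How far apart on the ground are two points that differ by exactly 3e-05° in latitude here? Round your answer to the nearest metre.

3 metres

3e-05° × 110570 m/° = 3.3171 m.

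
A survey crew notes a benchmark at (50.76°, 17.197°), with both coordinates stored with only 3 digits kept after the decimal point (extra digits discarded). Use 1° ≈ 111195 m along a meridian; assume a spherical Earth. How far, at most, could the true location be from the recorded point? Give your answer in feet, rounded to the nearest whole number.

Truncating at 3 decimal places can drop up to a full unit in the last place, so each coordinate may be off by as much as 0.001°.
N–S: 0.001° × 111195 m/° = 111.195 m.
East–west component at 50.76°: 0.001° × 111195 × cos 50.76° ≈ 0.001 × 70338.6 ≈ 70.3386 m.
The two errors are perpendicular, so the maximum displacement is √(111.195² + 70.3386²) ≈ 131.575 m.
Converting: 131.575 m × 3.2808 ft/m ≈ 431.67 ft.

432 feet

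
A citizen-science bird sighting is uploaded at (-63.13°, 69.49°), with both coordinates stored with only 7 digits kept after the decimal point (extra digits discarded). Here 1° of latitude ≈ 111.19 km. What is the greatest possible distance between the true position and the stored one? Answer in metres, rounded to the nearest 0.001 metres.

Truncating at 7 decimal places can drop up to a full unit in the last place, so each coordinate may be off by as much as 1e-07°.
North–south component: 1e-07° × 111190 = 0.011119 m.
Longitude error → 1e-07 × 111190 × cos 63.13° = 1e-07 × 111190 × 0.4520 ≈ 0.00502543 m.
Combining orthogonally: (0.011119² + 0.00502543²)^½ ≈ 0.0122019 m.

0.012 metres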